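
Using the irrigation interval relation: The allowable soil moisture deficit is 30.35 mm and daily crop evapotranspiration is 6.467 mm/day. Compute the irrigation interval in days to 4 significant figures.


Approach: apply the irrigation interval relation, interval = SMD / ETc.
interval = 30.35 / 6.467 = 4.693 days
Therefore the irrigation interval = 4.693 days.


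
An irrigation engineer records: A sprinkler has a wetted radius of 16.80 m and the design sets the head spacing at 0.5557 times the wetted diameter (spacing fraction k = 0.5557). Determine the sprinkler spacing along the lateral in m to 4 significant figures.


Approach: apply the sprinkler spacing rule (spacing as a fraction of wetted diameter), S = k*(2*R).
S = 0.5557 * (2 * 16.80) = 18.67 m
Therefore the sprinkler spacing along the lateral = 18.67 m.


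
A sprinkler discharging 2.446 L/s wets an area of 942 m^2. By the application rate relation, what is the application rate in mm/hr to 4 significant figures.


Approach: apply the application rate relation, rate = (Q/A)*3600.
rate = (2.446 / 942) * 3600 = 9.348 mm/hr
Therefore the application rate = 9.348 mm/hr.


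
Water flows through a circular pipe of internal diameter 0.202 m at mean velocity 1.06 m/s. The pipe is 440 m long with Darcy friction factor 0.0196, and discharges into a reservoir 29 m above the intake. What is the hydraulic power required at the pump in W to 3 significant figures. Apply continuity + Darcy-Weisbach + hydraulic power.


Approach: apply continuity + Darcy-Weisbach + hydraulic power, Q = A*v; hf = f*(L/D)*(v^2/(2g)); H = static + hf; P = rho*g*Q*H.
Step 1 — flow rate (continuity, Q = A*v):
  A = pi*(0.202/2)^2 = 0.032047 m^2
  Q = 0.032047 * 1.06 = 0.033970 m^3/s
Step 2 — friction head loss (Darcy-Weisbach):
  hf = 0.0196 * (440/0.202) * (1.06^2 / (2*9.81))
  hf = 2.4450 m
Step 3 — total head: H = 29 + 2.4450 = 31.445 m
Step 4 — hydraulic power (P = rho*g*Q*H):
  P = 1000 * 9.81 * 0.033970 * 31.445 = 10500 W
Therefore the hydraulic power required at the pump = 10500 W.


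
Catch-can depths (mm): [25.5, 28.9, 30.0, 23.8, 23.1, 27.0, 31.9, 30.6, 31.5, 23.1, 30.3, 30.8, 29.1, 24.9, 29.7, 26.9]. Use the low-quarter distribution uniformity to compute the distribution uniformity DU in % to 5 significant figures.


Approach: apply the low-quarter distribution uniformity, DU = (mean of lowest quarter of readings / overall mean)*100.
sorted lowest 4 of 16: [23.1, 23.1, 23.8, 24.9] -> mean = 23.72500 mm
overall mean = 27.94375 mm
DU = (23.72500/27.94375)*100 = 84.903 %
Therefore the distribution uniformity DU = 84.903 %.


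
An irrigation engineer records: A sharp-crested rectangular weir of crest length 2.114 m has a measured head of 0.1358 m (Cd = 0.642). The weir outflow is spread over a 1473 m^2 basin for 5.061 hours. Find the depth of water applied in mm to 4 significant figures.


Approach: apply the rectangular weir equation with a volume-to-depth conversion, Q = (2/3)*Cd*L*sqrt(2g)*H^1.5; d = Q*t/A * 1000.
Step 1 — weir discharge:
  Q = (2/3)*0.642*2.114*sqrt(2*9.81)*0.1358^1.5 = 0.200562 m^3/s
Step 2 — volume: V = 0.200562 * 5.061*3600 = 3654.15 m^3
Step 3 — depth: d = V/A * 1000 = 3654.15/1473 * 1000 = 2481 mm
Therefore the depth of water applied = 2481 mm.


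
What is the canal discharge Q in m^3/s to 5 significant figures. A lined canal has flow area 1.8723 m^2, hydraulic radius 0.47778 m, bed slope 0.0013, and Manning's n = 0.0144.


Approach: apply Manning's equation, Q = (1/n)*A*R^(2/3)*S^(1/2).
Q = (1/0.0144) * 1.8723 * 0.47778^(2/3) * 0.0013^(1/2) = 2.8651 m^3/s
Therefore the canal discharge Q = 2.8651 m^3/s.


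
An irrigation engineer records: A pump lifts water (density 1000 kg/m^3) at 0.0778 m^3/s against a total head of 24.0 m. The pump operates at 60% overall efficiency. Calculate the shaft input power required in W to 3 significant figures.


Approach: apply hydraulic power then efficiency conversion, P = rho*g*Q*H; P_in = P/eta.
Step 1 — hydraulic power (P = rho*g*Q*H):
  P = 1000 * 9.81 * 0.0778 * 24.0 = 18317 W
Step 2 — input power: P_in = P/eta = 18317 / 0.6 = 30500 W
Therefore the shaft input power required = 30500 W.


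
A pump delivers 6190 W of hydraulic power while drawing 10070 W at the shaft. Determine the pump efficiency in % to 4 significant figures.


Approach: apply the efficiency ratio, eta = (P_out/P_in)*100.
eta = (6190 / 10070) * 100 = 61.47 %
Therefore the pump efficiency = 61.47 %.


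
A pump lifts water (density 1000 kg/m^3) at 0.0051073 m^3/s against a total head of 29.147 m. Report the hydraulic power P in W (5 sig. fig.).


Approach: apply the hydraulic power relation, P = rho*g*Q*H.
P = 1000 * 9.81 * 0.0051073 * 29.147 = 1460.3 W
Therefore the hydraulic power P = 1460.3 W.


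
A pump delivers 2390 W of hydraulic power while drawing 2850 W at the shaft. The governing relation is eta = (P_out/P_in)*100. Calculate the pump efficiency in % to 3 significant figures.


eta = (2390 / 2850) * 100 = 83.9 %
Therefore the pump efficiency = 83.9 %.


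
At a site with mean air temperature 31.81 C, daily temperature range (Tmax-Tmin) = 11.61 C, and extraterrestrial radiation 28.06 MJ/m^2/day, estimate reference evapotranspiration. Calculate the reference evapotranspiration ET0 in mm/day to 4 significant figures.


Approach: apply the Hargreaves-Samani method, ET0 = 0.0023*(Tmean+17.8)*sqrt(Tmax-Tmin)*0.408*Ra.
ET0 = 0.0023*(31.81+17.8)*sqrt(11.61)*0.408*28.06 = 4.451 mm/day
Therefore the reference evapotranspiration ET0 = 4.451 mm/day.


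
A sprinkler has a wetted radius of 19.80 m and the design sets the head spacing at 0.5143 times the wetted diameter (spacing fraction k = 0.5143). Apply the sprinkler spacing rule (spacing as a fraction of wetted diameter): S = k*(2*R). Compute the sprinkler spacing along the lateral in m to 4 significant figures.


S = 0.5143 * (2 * 19.80) = 20.37 m
Therefore the sprinkler spacing along the lateral = 20.37 m.


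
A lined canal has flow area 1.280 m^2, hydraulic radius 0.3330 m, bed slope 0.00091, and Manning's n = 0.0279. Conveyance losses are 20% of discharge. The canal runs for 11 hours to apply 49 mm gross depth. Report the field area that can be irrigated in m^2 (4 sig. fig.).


Approach: apply Manning's equation with a conveyance and depth budget, Q = (1/n)*A*R^(2/3)*S^(1/2); Q_field = Q*(1-loss); Area = Q_field*t/(d/1000).
Step 1 — canal discharge (Manning's equation):
  Q = (1/0.0279) * 1.280 * 0.3330^(2/3) * 0.00091^(1/2) = 0.664899 m^3/s
Step 2 — delivered flow: Q_field = 0.664899*(1 - 20/100) = 0.531920 m^3/s
Step 3 — volume delivered: V = 0.531920 * 11*3600 = 21064.0 m^3
Step 4 — area served: A = V / (depth/1000) = 21064.0 / 0.049 = 429900 m^2
Therefore the field area that can be irrigated = 429900 m^2.


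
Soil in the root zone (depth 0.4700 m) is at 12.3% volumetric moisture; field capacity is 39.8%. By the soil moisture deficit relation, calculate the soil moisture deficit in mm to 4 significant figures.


Approach: apply the soil moisture deficit relation, SMD = (FC - theta)/100 * depth * 1000.
SMD = (39.8 - 12.3)/100 * 0.4700 * 1000 = 129.2 mm
Therefore the soil moisture deficit = 129.2 mm.


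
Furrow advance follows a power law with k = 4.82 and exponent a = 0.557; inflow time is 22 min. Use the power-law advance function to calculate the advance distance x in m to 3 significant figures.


Approach: apply the power-law advance function, x = k*t^a.
x = 4.82 * 22^0.557 = 27.0 m
Therefore the advance distance x = 27.0 m.


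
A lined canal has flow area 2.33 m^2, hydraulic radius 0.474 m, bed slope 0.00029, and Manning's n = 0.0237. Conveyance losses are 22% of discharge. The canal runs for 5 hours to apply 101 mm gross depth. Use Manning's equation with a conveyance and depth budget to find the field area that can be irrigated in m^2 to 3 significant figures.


Approach: apply Manning's equation with a conveyance and depth budget, Q = (1/n)*A*R^(2/3)*S^(1/2); Q_field = Q*(1-loss); Area = Q_field*t/(d/1000).
Step 1 — canal discharge (Manning's equation):
  Q = (1/0.0237) * 2.33 * 0.474^(2/3) * 0.00029^(1/2) = 1.0178 m^3/s
Step 2 — delivered flow: Q_field = 1.0178*(1 - 22/100) = 0.79388 m^3/s
Step 3 — volume delivered: V = 0.79388 * 5*3600 = 14290 m^3
Step 4 — area served: A = V / (depth/1000) = 14290 / 0.101 = 141000 m^2
Therefore the field area that can be irrigated = 141000 m^2.


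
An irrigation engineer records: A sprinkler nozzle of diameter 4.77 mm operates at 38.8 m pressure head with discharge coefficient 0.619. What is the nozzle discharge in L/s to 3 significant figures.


Approach: apply the orifice equation, Q = Cd*A*sqrt(2*g*h), A = pi*(d/2)^2.
A = pi*(4.77e-3/2)^2 = 1.7870e-05 m^2
Q = 0.619 * 1.7870e-05 * sqrt(2*9.81*38.8) * 1000 = 0.305 L/s
Therefore the nozzle discharge = 0.305 L/s.


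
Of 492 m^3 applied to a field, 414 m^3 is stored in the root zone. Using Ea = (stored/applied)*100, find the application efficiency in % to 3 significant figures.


Ea = (414/492)*100 = 84.1 %
Therefore the application efficiency = 84.1 %.


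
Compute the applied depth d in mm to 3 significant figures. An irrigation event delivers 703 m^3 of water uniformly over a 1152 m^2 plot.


Approach: apply depth from volume over area, d = (V/A)*1000.
d = (703 / 1152) * 1000 = 610 mm
Therefore the applied depth d = 610 mm.


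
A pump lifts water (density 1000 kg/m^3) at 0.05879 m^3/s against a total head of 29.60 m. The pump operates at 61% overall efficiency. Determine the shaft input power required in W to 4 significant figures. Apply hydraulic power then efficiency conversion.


Approach: apply hydraulic power then efficiency conversion, P = rho*g*Q*H; P_in = P/eta.
Step 1 — hydraulic power (P = rho*g*Q*H):
  P = 1000 * 9.81 * 0.05879 * 29.60 = 17071.2 W
Step 2 — input power: P_in = P/eta = 17071.2 / 0.61 = 27990 W
Therefore the shaft input power required = 27990 W.


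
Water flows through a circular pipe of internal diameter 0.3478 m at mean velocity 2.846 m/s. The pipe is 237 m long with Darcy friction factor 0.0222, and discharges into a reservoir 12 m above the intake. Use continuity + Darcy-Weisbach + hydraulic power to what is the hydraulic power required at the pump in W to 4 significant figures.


Approach: apply continuity + Darcy-Weisbach + hydraulic power, Q = A*v; hf = f*(L/D)*(v^2/(2g)); H = static + hf; P = rho*g*Q*H.
Step 1 — flow rate (continuity, Q = A*v):
  A = pi*(0.3478/2)^2 = 0.0950056 m^2
  Q = 0.0950056 * 2.846 = 0.270386 m^3/s
Step 2 — friction head loss (Darcy-Weisbach):
  hf = 0.0222 * (237/0.3478) * (2.846^2 / (2*9.81))
  hf = 6.24515 m
Step 3 — total head: H = 12 + 6.24515 = 18.2451 m
Step 4 — hydraulic power (P = rho*g*Q*H):
  P = 1000 * 9.81 * 0.270386 * 18.2451 = 48390 W
Therefore the hydraulic power required at the pump = 48390 W.


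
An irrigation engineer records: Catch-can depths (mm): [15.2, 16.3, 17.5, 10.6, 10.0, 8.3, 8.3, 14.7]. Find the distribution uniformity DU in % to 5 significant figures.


Approach: apply the low-quarter distribution uniformity, DU = (mean of lowest quarter of readings / overall mean)*100.
sorted lowest 2 of 8: [8.3, 8.3] -> mean = 8.300000 mm
overall mean = 12.61250 mm
DU = (8.300000/12.61250)*100 = 65.808 %
Therefore the distribution uniformity DU = 65.808 %.


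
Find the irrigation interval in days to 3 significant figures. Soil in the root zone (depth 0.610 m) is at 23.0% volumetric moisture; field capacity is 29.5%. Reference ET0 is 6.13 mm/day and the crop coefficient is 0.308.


Approach: apply soil-water budget scheduling, SMD = (FC-theta)/100*depth*1000; ETc = ET0*Kc; interval = SMD/ETc.
Step 1 — soil moisture deficit:
  SMD = (29.5 - 23.0)/100 * 0.610 * 1000 = 39.650 mm
Step 2 — daily crop ET (ETc = ET0*Kc):
  ETc = 6.13 * 0.308 = 1.8880 mm/day
Step 3 — irrigation interval (SMD/ETc):
  interval = 39.650 / 1.8880 = 21.0 days
Therefore the irrigation interval = 21.0 days.


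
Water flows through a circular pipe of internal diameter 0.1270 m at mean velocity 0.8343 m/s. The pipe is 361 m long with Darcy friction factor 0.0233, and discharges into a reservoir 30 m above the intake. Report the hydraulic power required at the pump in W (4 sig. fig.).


Approach: apply continuity + Darcy-Weisbach + hydraulic power, Q = A*v; hf = f*(L/D)*(v^2/(2g)); H = static + hf; P = rho*g*Q*H.
Step 1 — flow rate (continuity, Q = A*v):
  A = pi*(0.1270/2)^2 = 0.0126677 m^2
  Q = 0.0126677 * 0.8343 = 0.0105687 m^3/s
Step 2 — friction head loss (Darcy-Weisbach):
  hf = 0.0233 * (361/0.1270) * (0.8343^2 / (2*9.81))
  hf = 2.34966 m
Step 3 — total head: H = 30 + 2.34966 = 32.3497 m
Step 4 — hydraulic power (P = rho*g*Q*H):
  P = 1000 * 9.81 * 0.0105687 * 32.3497 = 3354 W
Therefore the hydraulic power required at the pump = 3354 W.


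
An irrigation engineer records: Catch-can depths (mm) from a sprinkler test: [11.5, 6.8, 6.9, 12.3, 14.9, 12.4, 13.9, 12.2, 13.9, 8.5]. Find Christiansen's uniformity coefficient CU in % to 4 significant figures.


Approach: apply Christiansen's uniformity coefficient, CU = (1 - mean_abs_deviation/mean)*100.
mean = 11.3300 mm
mean |d_i - mean| = 2.35800 mm
CU = (1 - 2.35800/11.3300)*100 = 79.19 %
Therefore Christiansen's uniformity coefficient CU = 79.19 %.


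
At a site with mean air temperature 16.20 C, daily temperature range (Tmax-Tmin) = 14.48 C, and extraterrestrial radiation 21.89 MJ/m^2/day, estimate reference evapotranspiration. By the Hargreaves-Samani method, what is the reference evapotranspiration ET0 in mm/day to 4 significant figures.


Approach: apply the Hargreaves-Samani method, ET0 = 0.0023*(Tmean+17.8)*sqrt(Tmax-Tmin)*0.408*Ra.
ET0 = 0.0023*(16.20+17.8)*sqrt(14.48)*0.408*21.89 = 2.658 mm/day
Therefore the reference evapotranspiration ET0 = 2.658 mm/day.


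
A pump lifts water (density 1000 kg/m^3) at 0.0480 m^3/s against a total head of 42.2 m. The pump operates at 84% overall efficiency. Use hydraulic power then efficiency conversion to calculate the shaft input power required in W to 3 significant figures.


Approach: apply hydraulic power then efficiency conversion, P = rho*g*Q*H; P_in = P/eta.
Step 1 — hydraulic power (P = rho*g*Q*H):
  P = 1000 * 9.81 * 0.0480 * 42.2 = 19871 W
Step 2 — input power: P_in = P/eta = 19871 / 0.84 = 23700 W
Therefore the shaft input power required = 23700 W.


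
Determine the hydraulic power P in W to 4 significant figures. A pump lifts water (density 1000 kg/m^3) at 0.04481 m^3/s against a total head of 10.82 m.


Approach: apply the hydraulic power relation, P = rho*g*Q*H.
P = 1000 * 9.81 * 0.04481 * 10.82 = 4756 W
Therefore the hydraulic power P = 4756 W.


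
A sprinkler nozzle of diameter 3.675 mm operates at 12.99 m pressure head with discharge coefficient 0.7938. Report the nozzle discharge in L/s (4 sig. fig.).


Approach: apply the orifice equation, Q = Cd*A*sqrt(2*g*h), A = pi*(d/2)^2.
A = pi*(3.675e-3/2)^2 = 1.06073e-05 m^2
Q = 0.7938 * 1.06073e-05 * sqrt(2*9.81*12.99) * 1000 = 0.1344 L/s
Therefore the nozzle discharge = 0.1344 L/s.


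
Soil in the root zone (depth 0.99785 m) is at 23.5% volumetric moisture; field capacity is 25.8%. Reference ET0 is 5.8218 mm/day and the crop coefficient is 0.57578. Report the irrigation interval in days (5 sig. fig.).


Approach: apply soil-water budget scheduling, SMD = (FC-theta)/100*depth*1000; ETc = ET0*Kc; interval = SMD/ETc.
Step 1 — soil moisture deficit:
  SMD = (25.8 - 23.5)/100 * 0.99785 * 1000 = 22.95055 mm
Step 2 — daily crop ET (ETc = ET0*Kc):
  ETc = 5.8218 * 0.57578 = 3.352076 mm/day
Step 3 — irrigation interval (SMD/ETc):
  interval = 22.95055 / 3.352076 = 6.8467 days
Therefore the irrigation interval = 6.8467 days.


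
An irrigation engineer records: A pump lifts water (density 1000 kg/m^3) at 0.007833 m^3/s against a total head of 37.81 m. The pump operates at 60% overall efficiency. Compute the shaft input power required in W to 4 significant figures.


Approach: apply hydraulic power then efficiency conversion, P = rho*g*Q*H; P_in = P/eta.
Step 1 — hydraulic power (P = rho*g*Q*H):
  P = 1000 * 9.81 * 0.007833 * 37.81 = 2905.39 W
Step 2 — input power: P_in = P/eta = 2905.39 / 0.6 = 4842 W
Therefore the shaft input power required = 4842 W.


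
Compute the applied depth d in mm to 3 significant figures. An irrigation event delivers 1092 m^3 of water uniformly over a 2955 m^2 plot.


Approach: apply depth from volume over area, d = (V/A)*1000.
d = (1092 / 2955) * 1000 = 370 mm
Therefore the applied depth d = 370 mm.


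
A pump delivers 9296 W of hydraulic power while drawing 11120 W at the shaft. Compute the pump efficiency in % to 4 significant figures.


Approach: apply the efficiency ratio, eta = (P_out/P_in)*100.
eta = (9296 / 11120) * 100 = 83.60 %
Therefore the pump efficiency = 83.60 %.


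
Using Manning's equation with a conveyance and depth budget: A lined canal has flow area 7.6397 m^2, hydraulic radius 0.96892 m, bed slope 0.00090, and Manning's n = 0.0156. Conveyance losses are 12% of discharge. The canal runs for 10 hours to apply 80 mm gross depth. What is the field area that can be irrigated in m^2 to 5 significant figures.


Approach: apply Manning's equation with a conveyance and depth budget, Q = (1/n)*A*R^(2/3)*S^(1/2); Q_field = Q*(1-loss); Area = Q_field*t/(d/1000).
Step 1 — canal discharge (Manning's equation):
  Q = (1/0.0156) * 7.6397 * 0.96892^(2/3) * 0.00090^(1/2) = 14.38572 m^3/s
Step 2 — delivered flow: Q_field = 14.38572*(1 - 12/100) = 12.65943 m^3/s
Step 3 — volume delivered: V = 12.65943 * 10*3600 = 455739.6 m^3
Step 4 — area served: A = V / (depth/1000) = 455739.6 / 0.08 = 5696700 m^2
Therefore the field area that can be irrigated = 5696700 m^2.


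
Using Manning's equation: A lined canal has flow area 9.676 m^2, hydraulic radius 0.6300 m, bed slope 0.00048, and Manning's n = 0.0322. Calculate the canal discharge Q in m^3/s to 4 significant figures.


Approach: apply Manning's equation, Q = (1/n)*A*R^(2/3)*S^(1/2).
Q = (1/0.0322) * 9.676 * 0.6300^(2/3) * 0.00048^(1/2) = 4.838 m^3/s
Therefore the canal discharge Q = 4.838 m^3/s.


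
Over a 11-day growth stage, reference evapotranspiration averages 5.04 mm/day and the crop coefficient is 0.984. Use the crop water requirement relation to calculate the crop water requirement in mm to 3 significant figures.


Approach: apply the crop water requirement relation, CWR = ET0 * Kc * days.
CWR = 5.04 * 0.984 * 11 = 54.6 mm
Therefore the crop water requirement = 54.6 mm.


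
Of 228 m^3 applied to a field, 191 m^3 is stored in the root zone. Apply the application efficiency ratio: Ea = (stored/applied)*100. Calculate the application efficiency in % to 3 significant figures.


Ea = (191/228)*100 = 83.8 %
Therefore the application efficiency = 83.8 %.


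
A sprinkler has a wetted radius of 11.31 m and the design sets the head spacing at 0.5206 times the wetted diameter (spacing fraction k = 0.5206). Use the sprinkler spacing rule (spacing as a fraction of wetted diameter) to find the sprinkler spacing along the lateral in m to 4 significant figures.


Approach: apply the sprinkler spacing rule (spacing as a fraction of wetted diameter), S = k*(2*R).
S = 0.5206 * (2 * 11.31) = 11.78 m
Therefore the sprinkler spacing along the lateral = 11.78 m.


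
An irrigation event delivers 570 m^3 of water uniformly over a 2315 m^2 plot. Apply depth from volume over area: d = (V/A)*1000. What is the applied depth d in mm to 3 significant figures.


d = (570 / 2315) * 1000 = 246 mm
Therefore the applied depth d = 246 mm.


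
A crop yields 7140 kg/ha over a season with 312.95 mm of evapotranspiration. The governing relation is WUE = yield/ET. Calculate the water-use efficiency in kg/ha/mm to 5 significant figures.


WUE = 7140 / 312.95 = 22.815 kg/ha/mm
Therefore the water-use efficiency = 22.815 kg/ha/mm.


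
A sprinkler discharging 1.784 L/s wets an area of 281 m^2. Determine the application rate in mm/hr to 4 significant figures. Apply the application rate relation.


Approach: apply the application rate relation, rate = (Q/A)*3600.
rate = (1.784 / 281) * 3600 = 22.86 mm/hr
Therefore the application rate = 22.86 mm/hr.


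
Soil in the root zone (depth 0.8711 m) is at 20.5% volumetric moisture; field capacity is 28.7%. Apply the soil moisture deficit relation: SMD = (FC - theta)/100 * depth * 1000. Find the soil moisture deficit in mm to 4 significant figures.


SMD = (28.7 - 20.5)/100 * 0.8711 * 1000 = 71.43 mm
Therefore the soil moisture deficit = 71.43 mm.


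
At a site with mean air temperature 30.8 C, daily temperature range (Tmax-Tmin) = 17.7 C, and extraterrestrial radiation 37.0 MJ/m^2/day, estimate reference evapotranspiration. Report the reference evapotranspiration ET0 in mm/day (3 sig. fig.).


Approach: apply the Hargreaves-Samani method, ET0 = 0.0023*(Tmean+17.8)*sqrt(Tmax-Tmin)*0.408*Ra.
ET0 = 0.0023*(30.8+17.8)*sqrt(17.7)*0.408*37.0 = 7.10 mm/day
Therefore the reference evapotranspiration ET0 = 7.10 mm/day.


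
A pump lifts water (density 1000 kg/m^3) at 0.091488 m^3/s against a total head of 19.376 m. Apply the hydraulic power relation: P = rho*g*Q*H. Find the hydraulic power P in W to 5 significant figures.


P = 1000 * 9.81 * 0.091488 * 19.376 = 17390 W
Therefore the hydraulic power P = 17390 W.


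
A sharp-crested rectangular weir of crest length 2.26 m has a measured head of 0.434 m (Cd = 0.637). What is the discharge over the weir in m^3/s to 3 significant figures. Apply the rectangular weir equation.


Approach: apply the rectangular weir equation, Q = (2/3)*Cd*L*sqrt(2g)*H^1.5.
Q = (2/3)*0.637*2.26*sqrt(2*9.81)*0.434^1.5 = 1.22 m^3/s
Therefore the discharge over the weir = 1.22 m^3/s.


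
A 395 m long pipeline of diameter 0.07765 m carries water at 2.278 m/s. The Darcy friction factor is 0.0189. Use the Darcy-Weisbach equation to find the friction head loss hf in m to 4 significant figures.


Approach: apply the Darcy-Weisbach equation, hf = f*(L/D)*(v^2/(2g)).
hf = 0.0189 * (395/0.07765) * (2.278^2 / (2*9.81))
hf = 25.43 m
Therefore the friction head loss hf = 25.43 m.


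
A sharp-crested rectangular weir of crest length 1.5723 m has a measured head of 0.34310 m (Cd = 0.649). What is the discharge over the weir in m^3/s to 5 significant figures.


Approach: apply the rectangular weir equation, Q = (2/3)*Cd*L*sqrt(2g)*H^1.5.
Q = (2/3)*0.649*1.5723*sqrt(2*9.81)*0.34310^1.5 = 0.60558 m^3/s
Therefore the discharge over the weir = 0.60558 m^3/s.


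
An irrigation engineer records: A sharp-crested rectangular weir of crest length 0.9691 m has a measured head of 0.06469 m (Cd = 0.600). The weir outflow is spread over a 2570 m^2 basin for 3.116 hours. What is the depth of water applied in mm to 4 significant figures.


Approach: apply the rectangular weir equation with a volume-to-depth conversion, Q = (2/3)*Cd*L*sqrt(2g)*H^1.5; d = Q*t/A * 1000.
Step 1 — weir discharge:
  Q = (2/3)*0.600*0.9691*sqrt(2*9.81)*0.06469^1.5 = 0.0282510 m^3/s
Step 2 — volume: V = 0.0282510 * 3.116*3600 = 316.908 m^3
Step 3 — depth: d = V/A * 1000 = 316.908/2570 * 1000 = 123.3 mm
Therefore the depth of water applied = 123.3 mm.


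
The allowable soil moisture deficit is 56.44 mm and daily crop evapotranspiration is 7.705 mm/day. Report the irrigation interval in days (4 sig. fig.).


Approach: apply the irrigation interval relation, interval = SMD / ETc.
interval = 56.44 / 7.705 = 7.325 days
Therefore the irrigation interval = 7.325 days.


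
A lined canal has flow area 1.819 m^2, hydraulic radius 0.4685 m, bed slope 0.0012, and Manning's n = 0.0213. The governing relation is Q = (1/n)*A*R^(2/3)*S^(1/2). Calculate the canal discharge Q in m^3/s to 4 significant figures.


Q = (1/0.0213) * 1.819 * 0.4685^(2/3) * 0.0012^(1/2) = 1.785 m^3/s
Therefore the canal discharge Q = 1.785 m^3/s.


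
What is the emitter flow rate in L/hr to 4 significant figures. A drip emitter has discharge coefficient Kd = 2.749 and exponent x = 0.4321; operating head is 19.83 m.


Approach: apply the emitter characteristic equation, q = Kd * h^x.
q = 2.749 * 19.83^0.4321 = 9.994 L/hr
Therefore the emitter flow rate = 9.994 L/hr.


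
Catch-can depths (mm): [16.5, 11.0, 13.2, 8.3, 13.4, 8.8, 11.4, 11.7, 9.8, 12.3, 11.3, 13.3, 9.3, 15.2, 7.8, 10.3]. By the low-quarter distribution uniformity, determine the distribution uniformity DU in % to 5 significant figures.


Approach: apply the low-quarter distribution uniformity, DU = (mean of lowest quarter of readings / overall mean)*100.
sorted lowest 4 of 16: [7.8, 8.3, 8.8, 9.3] -> mean = 8.550000 mm
overall mean = 11.47500 mm
DU = (8.550000/11.47500)*100 = 74.510 %
Therefore the distribution uniformity DU = 74.510 %.


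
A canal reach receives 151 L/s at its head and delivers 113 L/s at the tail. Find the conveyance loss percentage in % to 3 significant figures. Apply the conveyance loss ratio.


Approach: apply the conveyance loss ratio, loss% = ((Q_head - Q_tail)/Q_head)*100.
loss = ((151 - 113)/151)*100 = 25.2 %
Therefore the conveyance loss percentage = 25.2 %.


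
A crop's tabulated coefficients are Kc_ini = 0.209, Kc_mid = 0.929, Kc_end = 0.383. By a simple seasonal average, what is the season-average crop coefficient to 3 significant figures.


Approach: apply a simple seasonal average, Kc_avg = (Kc_ini + Kc_mid + Kc_end)/3.
Kc_avg = (0.209 + 0.929 + 0.383)/3 = 0.507
Therefore the season-average crop coefficient = 0.507.


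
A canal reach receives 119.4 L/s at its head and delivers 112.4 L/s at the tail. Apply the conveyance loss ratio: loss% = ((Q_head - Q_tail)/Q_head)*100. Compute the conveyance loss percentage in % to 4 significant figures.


loss = ((119.4 - 112.4)/119.4)*100 = 5.863 %
Therefore the conveyance loss percentage = 5.863 %.


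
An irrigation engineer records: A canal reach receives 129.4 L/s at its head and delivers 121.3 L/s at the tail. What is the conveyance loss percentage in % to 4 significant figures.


Approach: apply the conveyance loss ratio, loss% = ((Q_head - Q_tail)/Q_head)*100.
loss = ((129.4 - 121.3)/129.4)*100 = 6.260 %
Therefore the conveyance loss percentage = 6.260 %.


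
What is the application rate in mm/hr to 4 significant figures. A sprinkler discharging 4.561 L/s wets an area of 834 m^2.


Approach: apply the application rate relation, rate = (Q/A)*3600.
rate = (4.561 / 834) * 3600 = 19.69 mm/hr
Therefore the application rate = 19.69 mm/hr.


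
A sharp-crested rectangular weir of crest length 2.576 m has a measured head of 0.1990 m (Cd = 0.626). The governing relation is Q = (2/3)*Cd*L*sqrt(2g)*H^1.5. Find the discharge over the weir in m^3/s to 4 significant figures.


Q = (2/3)*0.626*2.576*sqrt(2*9.81)*0.1990^1.5 = 0.4227 m^3/s
Therefore the discharge over the weir = 0.4227 m^3/s.


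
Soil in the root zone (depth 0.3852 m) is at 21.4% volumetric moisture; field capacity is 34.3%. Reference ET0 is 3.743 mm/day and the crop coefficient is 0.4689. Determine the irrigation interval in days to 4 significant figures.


Approach: apply soil-water budget scheduling, SMD = (FC-theta)/100*depth*1000; ETc = ET0*Kc; interval = SMD/ETc.
Step 1 — soil moisture deficit:
  SMD = (34.3 - 21.4)/100 * 0.3852 * 1000 = 49.6908 mm
Step 2 — daily crop ET (ETc = ET0*Kc):
  ETc = 3.743 * 0.4689 = 1.75509 mm/day
Step 3 — irrigation interval (SMD/ETc):
  interval = 49.6908 / 1.75509 = 28.31 days
Therefore the irrigation interval = 28.31 days.


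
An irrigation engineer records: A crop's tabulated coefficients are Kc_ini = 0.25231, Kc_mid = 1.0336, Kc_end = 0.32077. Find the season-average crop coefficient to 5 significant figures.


Approach: apply a simple seasonal average, Kc_avg = (Kc_ini + Kc_mid + Kc_end)/3.
Kc_avg = (0.25231 + 1.0336 + 0.32077)/3 = 0.53556
Therefore the season-average crop coefficient = 0.53556.


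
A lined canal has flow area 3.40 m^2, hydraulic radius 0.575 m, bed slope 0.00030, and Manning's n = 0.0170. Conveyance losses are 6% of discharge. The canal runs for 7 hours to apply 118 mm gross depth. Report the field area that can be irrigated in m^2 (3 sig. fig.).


Approach: apply Manning's equation with a conveyance and depth budget, Q = (1/n)*A*R^(2/3)*S^(1/2); Q_field = Q*(1-loss); Area = Q_field*t/(d/1000).
Step 1 — canal discharge (Manning's equation):
  Q = (1/0.0170) * 3.40 * 0.575^(2/3) * 0.00030^(1/2) = 2.3954 m^3/s
Step 2 — delivered flow: Q_field = 2.3954*(1 - 6/100) = 2.2516 m^3/s
Step 3 — volume delivered: V = 2.2516 * 7*3600 = 56741 m^3
Step 4 — area served: A = V / (depth/1000) = 56741 / 0.118 = 481000 m^2
Therefore the field area that can be irrigated = 481000 m^2.


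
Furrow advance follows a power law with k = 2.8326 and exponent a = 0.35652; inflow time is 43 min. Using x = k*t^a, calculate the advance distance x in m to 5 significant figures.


x = 2.8326 * 43^0.35652 = 10.828 m
Therefore the advance distance x = 10.828 m.


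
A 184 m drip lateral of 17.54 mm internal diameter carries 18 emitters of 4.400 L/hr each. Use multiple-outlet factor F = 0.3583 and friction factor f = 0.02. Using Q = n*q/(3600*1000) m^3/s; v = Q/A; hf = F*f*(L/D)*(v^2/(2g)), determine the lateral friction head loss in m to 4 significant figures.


Q = 18*4.400/(3600*1000) = 2.20000e-05 m^3/s
A = pi*(17.54e-3/2)^2 = 2.41629e-04 m^2, so v = Q/A = 0.0910487 m/s
hf = 0.3583*0.02*(184/0.01754)*(0.0910487^2/(2*9.81)) = 0.03176 m
Therefore the lateral friction head loss = 0.03176 m.


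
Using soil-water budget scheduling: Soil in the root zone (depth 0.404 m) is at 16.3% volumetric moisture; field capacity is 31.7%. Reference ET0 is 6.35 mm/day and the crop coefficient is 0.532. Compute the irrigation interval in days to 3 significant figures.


Approach: apply soil-water budget scheduling, SMD = (FC-theta)/100*depth*1000; ETc = ET0*Kc; interval = SMD/ETc.
Step 1 — soil moisture deficit:
  SMD = (31.7 - 16.3)/100 * 0.404 * 1000 = 62.216 mm
Step 2 — daily crop ET (ETc = ET0*Kc):
  ETc = 6.35 * 0.532 = 3.3782 mm/day
Step 3 — irrigation interval (SMD/ETc):
  interval = 62.216 / 3.3782 = 18.4 days
Therefore the irrigation interval = 18.4 days.


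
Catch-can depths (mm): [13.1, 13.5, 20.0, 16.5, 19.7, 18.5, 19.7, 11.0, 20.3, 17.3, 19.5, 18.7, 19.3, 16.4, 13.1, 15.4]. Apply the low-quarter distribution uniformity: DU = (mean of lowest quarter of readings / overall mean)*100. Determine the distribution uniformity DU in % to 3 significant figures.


sorted lowest 4 of 16: [11.0, 13.1, 13.1, 13.5] -> mean = 12.675 mm
overall mean = 17.000 mm
DU = (12.675/17.000)*100 = 74.6 %
Therefore the distribution uniformity DU = 74.6 %.


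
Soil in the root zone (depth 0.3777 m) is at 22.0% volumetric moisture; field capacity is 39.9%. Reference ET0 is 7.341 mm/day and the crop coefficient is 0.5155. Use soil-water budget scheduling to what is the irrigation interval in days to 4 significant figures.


Approach: apply soil-water budget scheduling, SMD = (FC-theta)/100*depth*1000; ETc = ET0*Kc; interval = SMD/ETc.
Step 1 — soil moisture deficit:
  SMD = (39.9 - 22.0)/100 * 0.3777 * 1000 = 67.6083 mm
Step 2 — daily crop ET (ETc = ET0*Kc):
  ETc = 7.341 * 0.5155 = 3.78429 mm/day
Step 3 — irrigation interval (SMD/ETc):
  interval = 67.6083 / 3.78429 = 17.87 days
Therefore the irrigation interval = 17.87 days.


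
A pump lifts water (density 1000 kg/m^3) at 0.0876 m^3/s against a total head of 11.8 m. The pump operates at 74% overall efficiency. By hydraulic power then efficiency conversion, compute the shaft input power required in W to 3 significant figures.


Approach: apply hydraulic power then efficiency conversion, P = rho*g*Q*H; P_in = P/eta.
Step 1 — hydraulic power (P = rho*g*Q*H):
  P = 1000 * 9.81 * 0.0876 * 11.8 = 10140 W
Step 2 — input power: P_in = P/eta = 10140 / 0.74 = 13700 W
Therefore the shaft input power required = 13700 W.


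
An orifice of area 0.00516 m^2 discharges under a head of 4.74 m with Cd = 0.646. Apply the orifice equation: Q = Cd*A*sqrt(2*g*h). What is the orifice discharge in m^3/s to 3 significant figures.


Q = 0.646 * 0.00516 * sqrt(2*9.81*4.74) = 0.0321 m^3/s
Therefore the orifice discharge = 0.0321 m^3/s.


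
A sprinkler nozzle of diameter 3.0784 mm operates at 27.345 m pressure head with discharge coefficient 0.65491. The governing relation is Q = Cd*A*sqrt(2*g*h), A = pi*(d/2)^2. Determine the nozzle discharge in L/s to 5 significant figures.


A = pi*(3.0784e-3/2)^2 = 7.442862e-06 m^2
Q = 0.65491 * 7.442862e-06 * sqrt(2*9.81*27.345) * 1000 = 0.11290 L/s
Therefore the nozzle discharge = 0.11290 L/s.


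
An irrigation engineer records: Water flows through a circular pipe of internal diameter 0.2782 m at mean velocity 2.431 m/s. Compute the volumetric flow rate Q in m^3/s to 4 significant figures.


Approach: apply the continuity equation for pipe flow, Q = A * v with A = pi*(D/2)^2.
A = pi*(0.2782/2)^2 = 0.0607861 m^2
Q = 0.0607861 * 2.431 = 0.1478 m^3/s
Therefore the volumetric flow rate Q = 0.1478 m^3/s.


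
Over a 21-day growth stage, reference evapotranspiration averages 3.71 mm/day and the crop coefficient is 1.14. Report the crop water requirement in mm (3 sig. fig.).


Approach: apply the crop water requirement relation, CWR = ET0 * Kc * days.
CWR = 3.71 * 1.14 * 21 = 88.8 mm
Therefore the crop water requirement = 88.8 mm.


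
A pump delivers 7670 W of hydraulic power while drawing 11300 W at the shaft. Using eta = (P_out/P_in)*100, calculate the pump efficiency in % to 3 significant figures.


eta = (7670 / 11300) * 100 = 67.9 %
Therefore the pump efficiency = 67.9 %.


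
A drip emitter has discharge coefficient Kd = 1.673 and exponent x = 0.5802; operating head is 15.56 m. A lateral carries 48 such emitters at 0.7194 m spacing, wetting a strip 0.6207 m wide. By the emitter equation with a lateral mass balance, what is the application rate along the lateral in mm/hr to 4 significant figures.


Approach: apply the emitter equation with a lateral mass balance, q = Kd*h^x; Q = n*q; rate = Q/(n*spacing*width).
Step 1 — single emitter flow (q = Kd*h^x):
  q = 1.673 * 15.56^0.5802 = 8.22432 L/hr
Step 2 — total lateral flow: Q = 48 * 8.22432 = 394.767 L/hr
Step 3 — wetted area: A = 48 * 0.7194 * 0.6207 = 21.4335 m^2
Step 4 — application rate: Q/A = 394.767/21.4335 = 18.42 mm/hr
Therefore the application rate along the lateral = 18.42 mm/hr.


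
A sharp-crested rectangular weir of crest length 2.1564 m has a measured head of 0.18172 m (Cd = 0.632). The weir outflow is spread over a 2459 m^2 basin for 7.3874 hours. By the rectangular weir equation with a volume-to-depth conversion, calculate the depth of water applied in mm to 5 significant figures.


Approach: apply the rectangular weir equation with a volume-to-depth conversion, Q = (2/3)*Cd*L*sqrt(2g)*H^1.5; d = Q*t/A * 1000.
Step 1 — weir discharge:
  Q = (2/3)*0.632*2.1564*sqrt(2*9.81)*0.18172^1.5 = 0.3117516 m^3/s
Step 2 — volume: V = 0.3117516 * 7.3874*3600 = 8290.922 m^3
Step 3 — depth: d = V/A * 1000 = 8290.922/2459 * 1000 = 3371.7 mm
Therefore the depth of water applied = 3371.7 mm.


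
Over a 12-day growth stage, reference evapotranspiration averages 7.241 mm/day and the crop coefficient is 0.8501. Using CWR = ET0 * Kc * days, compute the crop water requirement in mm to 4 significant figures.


CWR = 7.241 * 0.8501 * 12 = 73.87 mm
Therefore the crop water requirement = 73.87 mm.


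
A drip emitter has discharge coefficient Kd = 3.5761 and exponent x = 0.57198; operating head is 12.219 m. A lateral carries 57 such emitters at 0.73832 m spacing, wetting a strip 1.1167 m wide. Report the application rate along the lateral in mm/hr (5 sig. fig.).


Approach: apply the emitter equation with a lateral mass balance, q = Kd*h^x; Q = n*q; rate = Q/(n*spacing*width).
Step 1 — single emitter flow (q = Kd*h^x):
  q = 3.5761 * 12.219^0.57198 = 14.96829 L/hr
Step 2 — total lateral flow: Q = 57 * 14.96829 = 853.1928 L/hr
Step 3 — wetted area: A = 57 * 0.73832 * 1.1167 = 46.99547 m^2
Step 4 — application rate: Q/A = 853.1928/46.99547 = 18.155 mm/hr
Therefore the application rate along the lateral = 18.155 mm/hr.


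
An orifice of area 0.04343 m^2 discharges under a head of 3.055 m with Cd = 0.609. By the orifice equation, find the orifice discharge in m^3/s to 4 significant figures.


Approach: apply the orifice equation, Q = Cd*A*sqrt(2*g*h).
Q = 0.609 * 0.04343 * sqrt(2*9.81*3.055) = 0.2048 m^3/s
Therefore the orifice discharge = 0.2048 m^3/s.


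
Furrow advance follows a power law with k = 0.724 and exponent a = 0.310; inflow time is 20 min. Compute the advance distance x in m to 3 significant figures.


Approach: apply the power-law advance function, x = k*t^a.
x = 0.724 * 20^0.310 = 1.83 m
Therefore the advance distance x = 1.83 m.


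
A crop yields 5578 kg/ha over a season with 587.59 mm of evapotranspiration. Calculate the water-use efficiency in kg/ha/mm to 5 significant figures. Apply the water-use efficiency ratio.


Approach: apply the water-use efficiency ratio, WUE = yield/ET.
WUE = 5578 / 587.59 = 9.4930 kg/ha/mm
Therefore the water-use efficiency = 9.4930 kg/ha/mm.


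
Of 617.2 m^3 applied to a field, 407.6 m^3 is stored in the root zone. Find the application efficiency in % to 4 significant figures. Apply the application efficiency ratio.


Approach: apply the application efficiency ratio, Ea = (stored/applied)*100.
Ea = (407.6/617.2)*100 = 66.04 %
Therefore the application efficiency = 66.04 %.


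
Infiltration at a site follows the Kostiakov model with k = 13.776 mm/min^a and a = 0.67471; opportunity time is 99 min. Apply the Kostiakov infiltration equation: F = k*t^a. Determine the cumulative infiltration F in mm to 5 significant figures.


F = 13.776 * 99^0.67471 = 305.91 mm
Therefore the cumulative infiltration F = 305.91 mm.


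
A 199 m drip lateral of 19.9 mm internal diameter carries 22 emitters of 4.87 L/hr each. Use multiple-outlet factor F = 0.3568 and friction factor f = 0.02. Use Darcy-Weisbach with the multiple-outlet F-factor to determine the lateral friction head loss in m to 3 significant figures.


Approach: apply Darcy-Weisbach with the multiple-outlet F-factor, Q = n*q/(3600*1000) m^3/s; v = Q/A; hf = F*f*(L/D)*(v^2/(2g)).
Q = 22*4.87/(3600*1000) = 2.9761e-05 m^3/s
A = pi*(19.9e-3/2)^2 = 3.1103e-04 m^2, so v = Q/A = 0.095687 m/s
hf = 0.3568*0.02*(199/0.0199)*(0.095687^2/(2*9.81)) = 0.0333 m
Therefore the lateral friction head loss = 0.0333 m.


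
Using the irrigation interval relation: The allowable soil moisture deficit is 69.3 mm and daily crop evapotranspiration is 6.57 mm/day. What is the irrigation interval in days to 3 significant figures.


Approach: apply the irrigation interval relation, interval = SMD / ETc.
interval = 69.3 / 6.57 = 10.5 days
Therefore the irrigation interval = 10.5 days.


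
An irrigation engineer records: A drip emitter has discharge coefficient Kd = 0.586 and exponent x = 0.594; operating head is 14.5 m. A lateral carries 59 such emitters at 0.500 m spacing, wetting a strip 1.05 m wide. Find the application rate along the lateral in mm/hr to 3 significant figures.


Approach: apply the emitter equation with a lateral mass balance, q = Kd*h^x; Q = n*q; rate = Q/(n*spacing*width).
Step 1 — single emitter flow (q = Kd*h^x):
  q = 0.586 * 14.5^0.594 = 2.8691 L/hr
Step 2 — total lateral flow: Q = 59 * 2.8691 = 169.28 L/hr
Step 3 — wetted area: A = 59 * 0.500 * 1.05 = 30.975 m^2
Step 4 — application rate: Q/A = 169.28/30.975 = 5.47 mm/hr
Therefore the application rate along the lateral = 5.47 mm/hr.


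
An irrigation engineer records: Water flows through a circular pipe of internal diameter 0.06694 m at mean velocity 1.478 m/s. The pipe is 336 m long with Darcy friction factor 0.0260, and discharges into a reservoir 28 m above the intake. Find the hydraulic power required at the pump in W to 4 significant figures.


Approach: apply continuity + Darcy-Weisbach + hydraulic power, Q = A*v; hf = f*(L/D)*(v^2/(2g)); H = static + hf; P = rho*g*Q*H.
Step 1 — flow rate (continuity, Q = A*v):
  A = pi*(0.06694/2)^2 = 0.00351934 m^2
  Q = 0.00351934 * 1.478 = 0.00520159 m^3/s
Step 2 — friction head loss (Darcy-Weisbach):
  hf = 0.0260 * (336/0.06694) * (1.478^2 / (2*9.81))
  hf = 14.5304 m
Step 3 — total head: H = 28 + 14.5304 = 42.5304 m
Step 4 — hydraulic power (P = rho*g*Q*H):
  P = 1000 * 9.81 * 0.00520159 * 42.5304 = 2170 W
Therefore the hydraulic power required at the pump = 2170 W.
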